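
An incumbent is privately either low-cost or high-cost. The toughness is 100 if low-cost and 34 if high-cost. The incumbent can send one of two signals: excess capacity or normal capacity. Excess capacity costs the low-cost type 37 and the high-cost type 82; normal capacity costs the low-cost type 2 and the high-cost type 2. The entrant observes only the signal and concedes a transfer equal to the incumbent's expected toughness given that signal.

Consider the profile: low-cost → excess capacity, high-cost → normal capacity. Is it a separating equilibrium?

Yes

Under separation the entrant infers type exactly: excess capacity → low-cost (pays 100), normal capacity → high-cost (pays 34).
Low-cost: excess capacity gives 100 − 37 = 63; normal capacity gives 34 − 2 = 32. No deviation. ✓
High-cost: normal capacity gives 34 − 2 = 32; excess capacity gives 100 − 82 = 18. No deviation. ✓
Neither type gains from mimicking the other.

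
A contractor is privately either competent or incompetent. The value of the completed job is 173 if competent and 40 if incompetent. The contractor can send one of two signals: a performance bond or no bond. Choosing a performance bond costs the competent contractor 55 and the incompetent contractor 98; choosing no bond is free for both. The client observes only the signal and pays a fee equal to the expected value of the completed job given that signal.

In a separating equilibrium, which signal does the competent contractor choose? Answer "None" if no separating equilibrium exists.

None

Try competent → bond, incompetent → no bond:
  If types separate, bond earns payment 173 and no bond earns 40.
  Competent: bond gives 173 − 55 = 118; no bond gives 40 − 0 = 40. No deviation. ✓
  Incompetent: no bond gives 40 − 0 = 40; bond gives 173 − 98 = 75. Would deviate. ✗
Try competent → no bond, incompetent → bond:
  If types separate, no bond earns payment 173 and bond earns 40.
  Competent: no bond gives 173 − 0 = 173; bond gives 40 − 55 = -15. No deviation. ✓
  Incompetent: bond gives 40 − 98 = -58; no bond gives 173 − 0 = 173. Would deviate. ✗
Neither assignment is incentive-compatible.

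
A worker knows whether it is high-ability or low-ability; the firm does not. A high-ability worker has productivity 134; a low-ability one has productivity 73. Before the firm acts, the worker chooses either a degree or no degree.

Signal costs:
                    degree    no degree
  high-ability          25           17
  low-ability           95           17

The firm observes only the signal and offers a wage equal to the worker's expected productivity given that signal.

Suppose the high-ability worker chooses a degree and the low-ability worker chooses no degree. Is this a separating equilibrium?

If types separate, degree earns payment 134 and no degree earns 73.
High-ability: degree gives 134 − 25 = 109; no degree gives 73 − 17 = 56. No deviation. ✓
Low-ability: no degree gives 73 − 17 = 56; degree gives 134 − 95 = 39. No deviation. ✓
Neither type gains from mimicking the other.

Yes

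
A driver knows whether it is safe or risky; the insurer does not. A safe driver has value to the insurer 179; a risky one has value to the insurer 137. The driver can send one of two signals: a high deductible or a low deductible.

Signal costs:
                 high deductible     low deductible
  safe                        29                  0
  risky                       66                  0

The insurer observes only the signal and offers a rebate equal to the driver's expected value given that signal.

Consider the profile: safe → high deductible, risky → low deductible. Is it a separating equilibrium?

Yes

If types separate, high deductible earns payment 179 and low deductible earns 137.
Safe: high deductible gives 179 − 29 = 150; low deductible gives 137 − 0 = 137. No deviation. ✓
Risky: low deductible gives 137 − 0 = 137; high deductible gives 179 − 66 = 113. No deviation. ✓
Neither type gains from mimicking the other.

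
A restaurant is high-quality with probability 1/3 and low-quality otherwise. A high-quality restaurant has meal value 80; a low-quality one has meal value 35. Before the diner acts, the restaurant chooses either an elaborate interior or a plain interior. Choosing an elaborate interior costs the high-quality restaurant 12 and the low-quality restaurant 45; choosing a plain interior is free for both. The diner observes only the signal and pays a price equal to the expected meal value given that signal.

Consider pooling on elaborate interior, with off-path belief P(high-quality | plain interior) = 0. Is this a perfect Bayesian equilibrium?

No

On the equilibrium path (elaborate interior) the diner holds the prior 1/3 and pays 1/3·80 + 2/3·35 = 50. Off-path (plain interior) belief 0 gives 0·80 + 1·35 = 35.
High-quality: elaborate interior gives 50 − 12 = 38; plain interior gives 35 − 0 = 35. Stays. ✓
Low-quality: elaborate interior gives 50 − 45 = 5; plain interior gives 35 − 0 = 35. Deviates. ✗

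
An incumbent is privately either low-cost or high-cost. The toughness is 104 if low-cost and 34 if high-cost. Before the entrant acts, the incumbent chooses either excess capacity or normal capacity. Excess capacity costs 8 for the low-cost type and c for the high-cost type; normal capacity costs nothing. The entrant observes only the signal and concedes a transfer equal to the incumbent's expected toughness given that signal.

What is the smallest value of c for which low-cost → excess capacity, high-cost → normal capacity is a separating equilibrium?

70

Under separation: excess capacity → low-cost (pays 104); normal capacity → high-cost (pays 34).
Low-cost: 104 − 8 = 96 ≥ 34 − 0 = 34. Holds regardless of c. ✓
High-cost: 34 − 0 ≥ 104 − c, so c ≥ 104 − 34 = 70.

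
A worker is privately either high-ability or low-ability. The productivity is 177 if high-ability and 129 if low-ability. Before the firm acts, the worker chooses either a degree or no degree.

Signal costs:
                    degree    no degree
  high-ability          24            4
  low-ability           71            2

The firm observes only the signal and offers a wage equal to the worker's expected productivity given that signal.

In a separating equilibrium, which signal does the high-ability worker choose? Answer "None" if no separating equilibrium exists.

degree

Try high-ability → degree, low-ability → no degree:
  If types separate, degree earns payment 177 and no degree earns 129.
  High-ability: degree gives 177 − 24 = 153; no degree gives 129 − 4 = 125. No deviation. ✓
  Low-ability: no degree gives 129 − 2 = 127; degree gives 177 − 71 = 106. No deviation. ✓
Both hold — the high-ability type sends degree.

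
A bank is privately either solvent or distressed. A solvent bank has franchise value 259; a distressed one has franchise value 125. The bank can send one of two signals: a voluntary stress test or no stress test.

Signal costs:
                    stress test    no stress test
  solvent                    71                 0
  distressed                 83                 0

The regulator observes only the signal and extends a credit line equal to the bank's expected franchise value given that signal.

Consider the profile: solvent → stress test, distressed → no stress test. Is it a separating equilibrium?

No

Under separation the regulator infers type exactly: stress test → solvent (pays 259), no stress test → distressed (pays 125).
Solvent: stress test gives 259 − 71 = 188; no stress test gives 125 − 0 = 125. No deviation. ✓
Distressed: no stress test gives 125 − 0 = 125; stress test gives 259 − 83 = 176. Would deviate. ✗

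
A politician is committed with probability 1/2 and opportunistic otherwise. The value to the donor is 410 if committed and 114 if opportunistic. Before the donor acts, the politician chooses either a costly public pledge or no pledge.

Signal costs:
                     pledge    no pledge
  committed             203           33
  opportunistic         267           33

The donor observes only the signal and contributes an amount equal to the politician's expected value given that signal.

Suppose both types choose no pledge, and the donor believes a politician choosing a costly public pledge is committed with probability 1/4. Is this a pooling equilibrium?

At the pooled signal (no pledge) the donor holds the prior 1/2 and pays 1/2·410 + 1/2·114 = 262. Off-path (pledge) belief 1/4 gives 1/4·410 + 3/4·114 = 188.
Committed: no pledge gives 262 − 33 = 229; pledge gives 188 − 203 = -15. Stays. ✓
Opportunistic: no pledge gives 262 − 33 = 229; pledge gives 188 − 267 = -79. Stays. ✓

Yes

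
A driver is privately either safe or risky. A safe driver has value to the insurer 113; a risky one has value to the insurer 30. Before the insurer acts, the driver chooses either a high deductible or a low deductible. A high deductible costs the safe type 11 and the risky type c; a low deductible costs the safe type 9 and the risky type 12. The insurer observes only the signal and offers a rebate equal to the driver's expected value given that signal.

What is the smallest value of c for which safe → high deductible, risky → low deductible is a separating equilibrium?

95

Under separation: high deductible → safe (pays 113); low deductible → risky (pays 30).
Safe: 113 − 11 = 102 ≥ 30 − 9 = 21. Holds regardless of c. ✓
Risky: 30 − 12 ≥ 113 − c, so c ≥ 113 − 18 = 95.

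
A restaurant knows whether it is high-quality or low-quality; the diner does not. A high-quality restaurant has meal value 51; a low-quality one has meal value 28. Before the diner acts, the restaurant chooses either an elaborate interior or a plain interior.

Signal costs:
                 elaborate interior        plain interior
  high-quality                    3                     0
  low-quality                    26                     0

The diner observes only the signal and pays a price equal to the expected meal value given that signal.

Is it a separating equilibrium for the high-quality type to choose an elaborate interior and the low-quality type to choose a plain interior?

If types separate, elaborate interior earns payment 51 and plain interior earns 28.
High-quality: elaborate interior gives 51 − 3 = 48; plain interior gives 28 − 0 = 28. No deviation. ✓
Low-quality: plain interior gives 28 − 0 = 28; elaborate interior gives 51 − 26 = 25. No deviation. ✓
Neither type gains from mimicking the other.

Yes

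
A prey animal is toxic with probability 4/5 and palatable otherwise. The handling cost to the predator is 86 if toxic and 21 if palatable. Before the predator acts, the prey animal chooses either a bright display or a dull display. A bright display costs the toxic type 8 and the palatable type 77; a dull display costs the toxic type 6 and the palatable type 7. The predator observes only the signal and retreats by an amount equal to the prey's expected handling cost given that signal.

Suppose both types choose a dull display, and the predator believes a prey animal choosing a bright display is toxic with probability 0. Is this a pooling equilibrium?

At the pooled signal (dull display) the predator holds the prior 4/5 and pays 4/5·86 + 1/5·21 = 73. Off-path (bright display) belief 0 gives 0·86 + 1·21 = 21.
Toxic: dull display gives 73 − 6 = 67; bright display gives 21 − 8 = 13. Stays. ✓
Palatable: dull display gives 73 − 7 = 66; bright display gives 21 − 77 = -56. Stays. ✓

Yes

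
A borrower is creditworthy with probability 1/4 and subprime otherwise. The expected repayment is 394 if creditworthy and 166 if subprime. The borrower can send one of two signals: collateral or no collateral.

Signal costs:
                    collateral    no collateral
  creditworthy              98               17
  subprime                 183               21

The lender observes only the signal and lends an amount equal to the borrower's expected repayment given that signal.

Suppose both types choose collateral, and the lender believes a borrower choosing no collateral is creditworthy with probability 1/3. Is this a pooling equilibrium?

No

At the pooled signal (collateral) the lender holds the prior 1/4 and pays 1/4·394 + 3/4·166 = 223. Off-path (no collateral) belief 1/3 gives 1/3·394 + 2/3·166 = 242.
Creditworthy: collateral gives 223 − 98 = 125; no collateral gives 242 − 17 = 225. Deviates. ✗
Subprime: collateral gives 223 − 183 = 40; no collateral gives 242 − 21 = 221. Deviates. ✗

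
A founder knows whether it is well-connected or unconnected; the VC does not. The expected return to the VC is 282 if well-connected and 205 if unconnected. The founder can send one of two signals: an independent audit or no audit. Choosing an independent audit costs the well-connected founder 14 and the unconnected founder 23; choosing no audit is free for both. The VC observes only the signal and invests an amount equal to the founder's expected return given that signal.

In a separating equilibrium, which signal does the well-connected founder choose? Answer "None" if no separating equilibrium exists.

Try well-connected → audit, unconnected → no audit:
  Under separation the VC infers type exactly: audit → well-connected (pays 282), no audit → unconnected (pays 205).
  Well-connected: audit gives 282 − 14 = 268; no audit gives 205 − 0 = 205. No deviation. ✓
  Unconnected: no audit gives 205 − 0 = 205; audit gives 282 − 23 = 259. Would deviate. ✗
Try well-connected → no audit, unconnected → audit:
  Under separation the VC infers type exactly: no audit → well-connected (pays 282), audit → unconnected (pays 205).
  Well-connected: no audit gives 282 − 0 = 282; audit gives 205 − 14 = 191. No deviation. ✓
  Unconnected: audit gives 205 − 23 = 182; no audit gives 282 − 0 = 282. Would deviate. ✗
Neither assignment is incentive-compatible.

None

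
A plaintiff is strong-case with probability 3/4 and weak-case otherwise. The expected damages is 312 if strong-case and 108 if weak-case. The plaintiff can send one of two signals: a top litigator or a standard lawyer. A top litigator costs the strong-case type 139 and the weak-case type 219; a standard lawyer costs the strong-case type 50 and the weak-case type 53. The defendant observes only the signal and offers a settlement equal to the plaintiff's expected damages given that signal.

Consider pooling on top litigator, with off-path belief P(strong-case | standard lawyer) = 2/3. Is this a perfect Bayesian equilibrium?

No

On the equilibrium path (top litigator) the defendant holds the prior 3/4 and pays 3/4·312 + 1/4·108 = 261. Off-path (standard lawyer) belief 2/3 gives 2/3·312 + 1/3·108 = 244.
Strong-case: top litigator gives 261 − 139 = 122; standard lawyer gives 244 − 50 = 194. Deviates. ✗
Weak-case: top litigator gives 261 − 219 = 42; standard lawyer gives 244 − 53 = 191. Deviates. ✗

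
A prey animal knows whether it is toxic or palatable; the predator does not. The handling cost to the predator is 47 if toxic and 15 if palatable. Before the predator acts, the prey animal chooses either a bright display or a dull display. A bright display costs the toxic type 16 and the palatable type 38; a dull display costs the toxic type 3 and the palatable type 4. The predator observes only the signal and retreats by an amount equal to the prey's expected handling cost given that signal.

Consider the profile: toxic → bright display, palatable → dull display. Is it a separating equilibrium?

Yes

If types separate, bright display earns payment 47 and dull display earns 15.
Toxic: bright display gives 47 − 16 = 31; dull display gives 15 − 3 = 12. No deviation. ✓
Palatable: dull display gives 15 − 4 = 11; bright display gives 47 − 38 = 9. No deviation. ✓
Neither type gains from mimicking the other.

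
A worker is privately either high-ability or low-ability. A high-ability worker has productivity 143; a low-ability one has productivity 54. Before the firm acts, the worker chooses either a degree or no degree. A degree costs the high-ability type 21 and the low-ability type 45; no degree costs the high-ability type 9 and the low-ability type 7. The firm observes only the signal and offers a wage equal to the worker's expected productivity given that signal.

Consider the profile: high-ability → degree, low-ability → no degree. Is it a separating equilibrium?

No

If types separate, degree earns payment 143 and no degree earns 54.
High-ability: degree gives 143 − 21 = 122; no degree gives 54 − 9 = 45. No deviation. ✓
Low-ability: no degree gives 54 − 7 = 47; degree gives 143 − 45 = 98. Would deviate. ✗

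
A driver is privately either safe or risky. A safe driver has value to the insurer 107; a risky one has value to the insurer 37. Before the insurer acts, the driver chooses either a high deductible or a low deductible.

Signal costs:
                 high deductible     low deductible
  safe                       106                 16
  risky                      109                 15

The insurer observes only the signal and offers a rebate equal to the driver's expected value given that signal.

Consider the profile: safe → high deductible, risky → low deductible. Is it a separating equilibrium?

Under separation the insurer infers type exactly: high deductible → safe (pays 107), low deductible → risky (pays 37).
Safe: high deductible gives 107 − 106 = 1; low deductible gives 37 − 16 = 21. Would deviate. ✗
Risky: low deductible gives 37 − 15 = 22; high deductible gives 107 − 109 = -2. No deviation. ✓

No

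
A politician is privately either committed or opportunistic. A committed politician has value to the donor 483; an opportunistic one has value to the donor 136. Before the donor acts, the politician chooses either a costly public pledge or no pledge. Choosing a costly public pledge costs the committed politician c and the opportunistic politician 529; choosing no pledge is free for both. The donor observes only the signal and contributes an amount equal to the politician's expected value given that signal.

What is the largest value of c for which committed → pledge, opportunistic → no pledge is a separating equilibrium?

347

Under separation: pledge → committed (pays 483); no pledge → opportunistic (pays 136).
Opportunistic: 136 − 0 = 136 ≥ 483 − 529 = -46. Holds regardless of c. ✓
Committed: 483 − c ≥ 136 − 0, so c ≤ 483 − 136 = 347.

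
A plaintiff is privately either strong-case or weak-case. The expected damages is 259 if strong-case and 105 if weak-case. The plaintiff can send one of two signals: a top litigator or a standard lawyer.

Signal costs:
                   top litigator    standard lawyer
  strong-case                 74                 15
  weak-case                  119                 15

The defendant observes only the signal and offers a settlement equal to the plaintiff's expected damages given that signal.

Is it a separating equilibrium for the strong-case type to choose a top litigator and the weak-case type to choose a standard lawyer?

If types separate, top litigator earns payment 259 and standard lawyer earns 105.
Strong-case: top litigator gives 259 − 74 = 185; standard lawyer gives 105 − 15 = 90. No deviation. ✓
Weak-case: standard lawyer gives 105 − 15 = 90; top litigator gives 259 − 119 = 140. Would deviate. ✗

No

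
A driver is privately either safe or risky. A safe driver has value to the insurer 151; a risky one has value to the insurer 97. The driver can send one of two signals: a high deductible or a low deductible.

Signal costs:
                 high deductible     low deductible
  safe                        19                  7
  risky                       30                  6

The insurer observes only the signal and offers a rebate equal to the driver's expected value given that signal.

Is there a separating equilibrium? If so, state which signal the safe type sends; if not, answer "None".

Try safe → high deductible, risky → low deductible:
  If types separate, high deductible earns payment 151 and low deductible earns 97.
  Safe: high deductible gives 151 − 19 = 132; low deductible gives 97 − 7 = 90. No deviation. ✓
  Risky: low deductible gives 97 − 6 = 91; high deductible gives 151 − 30 = 121. Would deviate. ✗
Try safe → low deductible, risky → high deductible:
  If types separate, low deductible earns payment 151 and high deductible earns 97.
  Safe: low deductible gives 151 − 7 = 144; high deductible gives 97 − 19 = 78. No deviation. ✓
  Risky: high deductible gives 97 − 30 = 67; low deductible gives 151 − 6 = 145. Would deviate. ✗
Neither assignment is incentive-compatible.

None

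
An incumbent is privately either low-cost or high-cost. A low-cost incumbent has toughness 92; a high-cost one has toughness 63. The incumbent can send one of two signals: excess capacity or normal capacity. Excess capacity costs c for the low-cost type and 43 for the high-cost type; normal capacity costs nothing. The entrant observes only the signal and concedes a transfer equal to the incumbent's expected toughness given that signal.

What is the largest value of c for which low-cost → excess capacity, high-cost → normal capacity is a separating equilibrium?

29

Under separation: excess capacity → low-cost (pays 92); normal capacity → high-cost (pays 63).
High-cost: 63 − 0 = 63 ≥ 92 − 43 = 49. Holds regardless of c. ✓
Low-cost: 92 − c ≥ 63 − 0, so c ≤ 92 − 63 = 29.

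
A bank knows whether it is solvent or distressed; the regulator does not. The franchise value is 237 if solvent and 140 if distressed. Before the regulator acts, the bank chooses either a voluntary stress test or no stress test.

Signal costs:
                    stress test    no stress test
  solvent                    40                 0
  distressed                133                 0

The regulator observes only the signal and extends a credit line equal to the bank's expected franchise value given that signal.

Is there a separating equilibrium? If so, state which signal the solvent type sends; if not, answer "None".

Try solvent → stress test, distressed → no stress test:
  Under separation the regulator infers type exactly: stress test → solvent (pays 237), no stress test → distressed (pays 140).
  Solvent: stress test gives 237 − 40 = 197; no stress test gives 140 − 0 = 140. No deviation. ✓
  Distressed: no stress test gives 140 − 0 = 140; stress test gives 237 − 133 = 104. No deviation. ✓
Both hold — the solvent type sends stress test.

stress test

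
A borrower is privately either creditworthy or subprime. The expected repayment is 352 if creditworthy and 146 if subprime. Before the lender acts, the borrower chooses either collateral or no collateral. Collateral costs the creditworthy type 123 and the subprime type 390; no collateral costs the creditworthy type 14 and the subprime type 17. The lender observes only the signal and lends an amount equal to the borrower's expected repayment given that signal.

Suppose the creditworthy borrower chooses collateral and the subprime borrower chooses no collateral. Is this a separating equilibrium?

Under separation the lender infers type exactly: collateral → creditworthy (pays 352), no collateral → subprime (pays 146).
Creditworthy: collateral gives 352 − 123 = 229; no collateral gives 146 − 14 = 132. No deviation. ✓
Subprime: no collateral gives 146 − 17 = 129; collateral gives 352 − 390 = -38. No deviation. ✓
Neither type gains from mimicking the other.

Yes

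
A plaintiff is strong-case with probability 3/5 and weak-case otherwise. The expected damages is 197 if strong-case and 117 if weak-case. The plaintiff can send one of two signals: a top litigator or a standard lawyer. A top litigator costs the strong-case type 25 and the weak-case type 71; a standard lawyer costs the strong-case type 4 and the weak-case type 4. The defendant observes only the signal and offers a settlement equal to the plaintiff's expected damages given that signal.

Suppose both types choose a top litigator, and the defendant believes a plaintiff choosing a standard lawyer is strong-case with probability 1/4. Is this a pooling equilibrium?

At the pooled signal (top litigator) the defendant holds the prior 3/5 and pays 3/5·197 + 2/5·117 = 165. Off-path (standard lawyer) belief 1/4 gives 1/4·197 + 3/4·117 = 137.
Strong-case: top litigator gives 165 − 25 = 140; standard lawyer gives 137 − 4 = 133. Stays. ✓
Weak-case: top litigator gives 165 − 71 = 94; standard lawyer gives 137 − 4 = 133. Deviates. ✗

No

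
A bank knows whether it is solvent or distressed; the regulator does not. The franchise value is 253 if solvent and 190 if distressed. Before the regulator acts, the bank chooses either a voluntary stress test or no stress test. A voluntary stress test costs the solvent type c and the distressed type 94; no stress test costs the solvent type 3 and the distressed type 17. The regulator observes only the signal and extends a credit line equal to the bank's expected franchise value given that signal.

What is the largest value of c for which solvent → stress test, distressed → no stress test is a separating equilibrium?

Under separation: stress test → solvent (pays 253); no stress test → distressed (pays 190).
Distressed: 190 − 17 = 173 ≥ 253 − 94 = 159. Holds regardless of c. ✓
Solvent: 253 − c ≥ 190 − 3, so c ≤ 253 − 187 = 66.

66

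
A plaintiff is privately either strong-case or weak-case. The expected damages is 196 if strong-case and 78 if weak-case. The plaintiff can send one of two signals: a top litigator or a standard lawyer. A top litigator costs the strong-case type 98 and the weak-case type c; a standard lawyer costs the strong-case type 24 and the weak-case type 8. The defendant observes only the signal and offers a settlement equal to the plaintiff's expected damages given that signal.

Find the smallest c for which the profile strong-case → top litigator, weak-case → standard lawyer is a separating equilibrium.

Under separation: top litigator → strong-case (pays 196); standard lawyer → weak-case (pays 78).
Strong-case: 196 − 98 = 98 ≥ 78 − 24 = 54. Holds regardless of c. ✓
Weak-case: 78 − 8 ≥ 196 − c, so c ≥ 196 − 70 = 126.

126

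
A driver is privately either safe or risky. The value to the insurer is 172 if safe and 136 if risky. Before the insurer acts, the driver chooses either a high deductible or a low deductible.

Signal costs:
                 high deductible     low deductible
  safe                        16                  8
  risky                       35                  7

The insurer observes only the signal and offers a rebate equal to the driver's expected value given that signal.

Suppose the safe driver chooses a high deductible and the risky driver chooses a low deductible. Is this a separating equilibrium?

No

If types separate, high deductible earns payment 172 and low deductible earns 136.
Safe: high deductible gives 172 − 16 = 156; low deductible gives 136 − 8 = 128. No deviation. ✓
Risky: low deductible gives 136 − 7 = 129; high deductible gives 172 − 35 = 137. Would deviate. ✗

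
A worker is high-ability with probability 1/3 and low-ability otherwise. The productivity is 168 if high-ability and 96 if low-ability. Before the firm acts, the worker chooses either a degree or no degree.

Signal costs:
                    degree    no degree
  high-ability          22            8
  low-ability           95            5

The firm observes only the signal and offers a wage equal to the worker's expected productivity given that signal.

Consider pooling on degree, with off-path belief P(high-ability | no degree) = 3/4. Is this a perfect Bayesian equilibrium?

No

On the equilibrium path (degree) the firm holds the prior 1/3 and pays 1/3·168 + 2/3·96 = 120. Off-path (no degree) belief 3/4 gives 3/4·168 + 1/4·96 = 150.
High-ability: degree gives 120 − 22 = 98; no degree gives 150 − 8 = 142. Deviates. ✗
Low-ability: degree gives 120 − 95 = 25; no degree gives 150 − 5 = 145. Deviates. ✗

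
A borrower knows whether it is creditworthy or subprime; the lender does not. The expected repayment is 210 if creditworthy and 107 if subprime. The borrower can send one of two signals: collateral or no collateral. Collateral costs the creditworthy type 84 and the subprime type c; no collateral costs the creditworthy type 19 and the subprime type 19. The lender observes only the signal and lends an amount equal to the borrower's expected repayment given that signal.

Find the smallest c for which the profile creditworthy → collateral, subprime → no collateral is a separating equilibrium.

Under separation: collateral → creditworthy (pays 210); no collateral → subprime (pays 107).
Creditworthy: 210 − 84 = 126 ≥ 107 − 19 = 88. Holds regardless of c. ✓
Subprime: 107 − 19 ≥ 210 − c, so c ≥ 210 − 88 = 122.

122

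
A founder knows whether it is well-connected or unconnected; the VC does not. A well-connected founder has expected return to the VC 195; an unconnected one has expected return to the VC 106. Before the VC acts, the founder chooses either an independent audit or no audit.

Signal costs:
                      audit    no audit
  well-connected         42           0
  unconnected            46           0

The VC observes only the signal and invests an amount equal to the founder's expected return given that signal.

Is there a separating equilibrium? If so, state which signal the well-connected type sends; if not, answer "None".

Try well-connected → audit, unconnected → no audit:
  Under separation the VC infers type exactly: audit → well-connected (pays 195), no audit → unconnected (pays 106).
  Well-connected: audit gives 195 − 42 = 153; no audit gives 106 − 0 = 106. No deviation. ✓
  Unconnected: no audit gives 106 − 0 = 106; audit gives 195 − 46 = 149. Would deviate. ✗
Try well-connected → no audit, unconnected → audit:
  Under separation the VC infers type exactly: no audit → well-connected (pays 195), audit → unconnected (pays 106).
  Well-connected: no audit gives 195 − 0 = 195; audit gives 106 − 42 = 64. No deviation. ✓
  Unconnected: audit gives 106 − 46 = 60; no audit gives 195 − 0 = 195. Would deviate. ✗
Neither assignment is incentive-compatible.

None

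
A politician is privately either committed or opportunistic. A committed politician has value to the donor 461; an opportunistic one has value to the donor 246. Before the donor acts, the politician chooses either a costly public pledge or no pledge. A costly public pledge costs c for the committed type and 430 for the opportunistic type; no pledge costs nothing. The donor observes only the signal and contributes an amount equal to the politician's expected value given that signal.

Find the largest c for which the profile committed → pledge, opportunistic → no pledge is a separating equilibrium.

215

Under separation: pledge → committed (pays 461); no pledge → opportunistic (pays 246).
Opportunistic: 246 − 0 = 246 ≥ 461 − 430 = 31. Holds regardless of c. ✓
Committed: 461 − c ≥ 246 − 0, so c ≤ 461 − 246 = 215.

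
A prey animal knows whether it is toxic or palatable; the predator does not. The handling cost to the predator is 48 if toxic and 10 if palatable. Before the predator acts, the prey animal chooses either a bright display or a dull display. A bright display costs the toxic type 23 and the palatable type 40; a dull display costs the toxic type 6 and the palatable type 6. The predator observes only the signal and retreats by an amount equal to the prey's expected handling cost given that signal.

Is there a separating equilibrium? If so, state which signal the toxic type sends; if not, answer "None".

Try toxic → bright display, palatable → dull display:
  If types separate, bright display earns payment 48 and dull display earns 10.
  Toxic: bright display gives 48 − 23 = 25; dull display gives 10 − 6 = 4. No deviation. ✓
  Palatable: dull display gives 10 − 6 = 4; bright display gives 48 − 40 = 8. Would deviate. ✗
Try toxic → dull display, palatable → bright display:
  If types separate, dull display earns payment 48 and bright display earns 10.
  Toxic: dull display gives 48 − 6 = 42; bright display gives 10 − 23 = -13. No deviation. ✓
  Palatable: bright display gives 10 − 40 = -30; dull display gives 48 − 6 = 42. Would deviate. ✗
Neither assignment is incentive-compatible.

None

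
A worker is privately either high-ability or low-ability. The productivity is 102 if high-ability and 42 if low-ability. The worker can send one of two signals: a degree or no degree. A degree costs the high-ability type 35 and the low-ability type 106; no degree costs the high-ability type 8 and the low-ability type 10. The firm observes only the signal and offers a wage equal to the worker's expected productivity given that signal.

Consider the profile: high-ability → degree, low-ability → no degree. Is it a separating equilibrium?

Yes

If types separate, degree earns payment 102 and no degree earns 42.
High-ability: degree gives 102 − 35 = 67; no degree gives 42 − 8 = 34. No deviation. ✓
Low-ability: no degree gives 42 − 10 = 32; degree gives 102 − 106 = -4. No deviation. ✓
Both incentive constraints hold.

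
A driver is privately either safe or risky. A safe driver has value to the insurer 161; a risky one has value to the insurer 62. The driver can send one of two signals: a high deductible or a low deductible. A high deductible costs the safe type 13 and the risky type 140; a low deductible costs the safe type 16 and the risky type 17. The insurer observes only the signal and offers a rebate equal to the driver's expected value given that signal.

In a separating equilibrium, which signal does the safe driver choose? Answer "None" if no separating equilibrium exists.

Try safe → high deductible, risky → low deductible:
  If types separate, high deductible earns payment 161 and low deductible earns 62.
  Safe: high deductible gives 161 − 13 = 148; low deductible gives 62 − 16 = 46. No deviation. ✓
  Risky: low deductible gives 62 − 17 = 45; high deductible gives 161 − 140 = 21. No deviation. ✓
Both hold — the safe type sends high deductible.

high deductible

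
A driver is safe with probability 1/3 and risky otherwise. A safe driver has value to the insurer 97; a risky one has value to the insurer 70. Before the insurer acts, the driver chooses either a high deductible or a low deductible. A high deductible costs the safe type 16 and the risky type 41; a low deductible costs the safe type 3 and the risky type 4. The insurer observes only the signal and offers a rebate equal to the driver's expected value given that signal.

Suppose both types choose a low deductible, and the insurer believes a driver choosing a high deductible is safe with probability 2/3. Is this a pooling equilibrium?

At the pooled signal (low deductible) the insurer holds the prior 1/3 and pays 1/3·97 + 2/3·70 = 79. Off-path (high deductible) belief 2/3 gives 2/3·97 + 1/3·70 = 88.
Safe: low deductible gives 79 − 3 = 76; high deductible gives 88 − 16 = 72. Stays. ✓
Risky: low deductible gives 79 − 4 = 75; high deductible gives 88 − 41 = 47. Stays. ✓

Yes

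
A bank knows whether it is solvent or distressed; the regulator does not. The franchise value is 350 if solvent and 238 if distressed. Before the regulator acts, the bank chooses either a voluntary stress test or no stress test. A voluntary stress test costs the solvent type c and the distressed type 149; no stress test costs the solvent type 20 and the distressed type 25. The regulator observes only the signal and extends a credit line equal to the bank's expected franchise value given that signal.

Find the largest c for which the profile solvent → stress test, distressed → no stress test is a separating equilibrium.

132

Under separation: stress test → solvent (pays 350); no stress test → distressed (pays 238).
Distressed: 238 − 25 = 213 ≥ 350 − 149 = 201. Holds regardless of c. ✓
Solvent: 350 − c ≥ 238 − 20, so c ≤ 350 − 218 = 132.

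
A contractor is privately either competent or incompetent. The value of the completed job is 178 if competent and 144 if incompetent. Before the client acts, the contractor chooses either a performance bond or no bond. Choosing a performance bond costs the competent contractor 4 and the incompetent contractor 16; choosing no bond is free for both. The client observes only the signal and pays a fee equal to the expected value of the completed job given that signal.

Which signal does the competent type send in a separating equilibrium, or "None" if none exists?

Try competent → bond, incompetent → no bond:
  Under separation the client infers type exactly: bond → competent (pays 178), no bond → incompetent (pays 144).
  Competent: bond gives 178 − 4 = 174; no bond gives 144 − 0 = 144. No deviation. ✓
  Incompetent: no bond gives 144 − 0 = 144; bond gives 178 − 16 = 162. Would deviate. ✗
Try competent → no bond, incompetent → bond:
  Under separation the client infers type exactly: no bond → competent (pays 178), bond → incompetent (pays 144).
  Competent: no bond gives 178 − 0 = 178; bond gives 144 − 4 = 140. No deviation. ✓
  Incompetent: bond gives 144 − 16 = 128; no bond gives 178 − 0 = 178. Would deviate. ✗
Neither assignment is incentive-compatible.

None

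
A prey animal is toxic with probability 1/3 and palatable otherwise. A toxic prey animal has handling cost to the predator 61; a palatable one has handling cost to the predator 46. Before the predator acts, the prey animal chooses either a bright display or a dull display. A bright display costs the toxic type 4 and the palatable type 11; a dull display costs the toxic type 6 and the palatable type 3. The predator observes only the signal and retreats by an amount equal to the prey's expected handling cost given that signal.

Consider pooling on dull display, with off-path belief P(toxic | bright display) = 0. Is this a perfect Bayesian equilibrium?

At the pooled signal (dull display) the predator holds the prior 1/3 and pays 1/3·61 + 2/3·46 = 51. Off-path (bright display) belief 0 gives 0·61 + 1·46 = 46.
Toxic: dull display gives 51 − 6 = 45; bright display gives 46 − 4 = 42. Stays. ✓
Palatable: dull display gives 51 − 3 = 48; bright display gives 46 − 11 = 35. Stays. ✓

Yes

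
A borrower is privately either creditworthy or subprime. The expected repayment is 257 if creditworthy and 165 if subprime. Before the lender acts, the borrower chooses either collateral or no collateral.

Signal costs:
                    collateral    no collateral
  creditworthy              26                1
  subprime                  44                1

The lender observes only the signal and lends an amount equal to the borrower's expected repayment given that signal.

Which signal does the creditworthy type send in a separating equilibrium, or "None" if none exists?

None

Try creditworthy → collateral, subprime → no collateral:
  If types separate, collateral earns payment 257 and no collateral earns 165.
  Creditworthy: collateral gives 257 − 26 = 231; no collateral gives 165 − 1 = 164. No deviation. ✓
  Subprime: no collateral gives 165 − 1 = 164; collateral gives 257 − 44 = 213. Would deviate. ✗
Try creditworthy → no collateral, subprime → collateral:
  If types separate, no collateral earns payment 257 and collateral earns 165.
  Creditworthy: no collateral gives 257 − 1 = 256; collateral gives 165 − 26 = 139. No deviation. ✓
  Subprime: collateral gives 165 − 44 = 121; no collateral gives 257 − 1 = 256. Would deviate. ✗
Neither assignment is incentive-compatible.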